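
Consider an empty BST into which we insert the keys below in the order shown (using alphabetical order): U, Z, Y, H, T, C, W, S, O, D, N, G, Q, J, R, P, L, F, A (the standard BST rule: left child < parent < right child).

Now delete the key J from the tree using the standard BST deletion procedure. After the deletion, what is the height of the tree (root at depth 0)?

6

U: root
Z: right child of U (depth 1)
Y: left child of Z (depth 2)
H: left child of U (depth 1)
T: right child of H (depth 2)
C: left child of H (depth 2)
W: left child of Y (depth 3)
S: left child of T (depth 3)
O: left child of S (depth 4)
D: right child of C (depth 3)
N: left child of O (depth 5)
G: right child of D (depth 4)
Q: right child of O (depth 5)
J: left child of N (depth 6)
R: right child of Q (depth 6)
P: left child of Q (depth 6)
L: right child of J (depth 7)
F: left child of G (depth 5)
A: left child of C (depth 3)

Delete J (at most one child — splice it out).
After deletion, deepest node is R at depth 6.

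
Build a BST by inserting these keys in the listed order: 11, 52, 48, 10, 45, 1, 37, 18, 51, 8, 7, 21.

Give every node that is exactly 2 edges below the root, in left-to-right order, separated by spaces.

1 48

Insert 11: tree is empty, so 11 becomes the root.
Insert 52: 52 > 11 → go right. Place as right child of 11.
Insert 48: 48 > 11 → go right; 48 < 52 → go left. Place as left child of 52.
Insert 10: 10 < 11 → go left. Place as left child of 11.
Insert 45: 45 > 11 → go right; 45 < 52 → go left; 45 < 48 → go left. Place as left child of 48.
Insert 1: 1 < 11 → go left; 1 < 10 → go left. Place as left child of 10.
Insert 37: 37 > 11 → go right; 37 < 52 → go left; 37 < 48 → go left; 37 < 45 → go left. Place as left child of 45.
Insert 18: 18 > 11 → go right; 18 < 52 → go left; 18 < 48 → go left; 18 < 45 → go left; 18 < 37 → go left. Place as left child of 37.
Insert 51: 51 > 11 → go right; 51 < 52 → go left; 51 > 48 → go right. Place as right child of 48.
Insert 8: 8 < 11 → go left; 8 < 10 → go left; 8 > 1 → go right. Place as right child of 1.
Insert 7: 7 < 11 → go left; 7 < 10 → go left; 7 > 1 → go right; 7 < 8 → go left. Place as left child of 8.
Insert 21: 21 > 11 → go right; 21 < 52 → go left; 21 < 48 → go left; 21 < 45 → go left; 21 < 37 → go left; 21 > 18 → go right. Place as right child of 18.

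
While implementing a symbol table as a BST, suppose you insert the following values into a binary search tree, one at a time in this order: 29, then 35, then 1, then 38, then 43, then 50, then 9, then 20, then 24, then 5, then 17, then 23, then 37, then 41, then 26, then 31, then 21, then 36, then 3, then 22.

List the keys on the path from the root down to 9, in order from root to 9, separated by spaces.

29: root
35: right child of 29 (depth 1)
1: left child of 29 (depth 1)
38: right child of 35 (depth 2)
43: right child of 38 (depth 3)
50: right child of 43 (depth 4)
9: right child of 1 (depth 2)
20: right child of 9 (depth 3)
24: right child of 20 (depth 4)
5: left child of 9 (depth 3)
17: left child of 20 (depth 4)
23: left child of 24 (depth 5)
37: left child of 38 (depth 3)
41: left child of 43 (depth 4)
26: right child of 24 (depth 5)
31: left child of 35 (depth 2)
21: left child of 23 (depth 6)
36: left child of 37 (depth 4)
3: left child of 5 (depth 4)
22: right child of 21 (depth 7)

29 1 9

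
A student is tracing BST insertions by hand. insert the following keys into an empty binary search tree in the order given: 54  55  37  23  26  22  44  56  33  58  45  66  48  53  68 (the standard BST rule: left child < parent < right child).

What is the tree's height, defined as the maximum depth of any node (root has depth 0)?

5

Insert 54: tree is empty, so 54 becomes the root.
Insert 55: 55 > 54 → go right. Place as right child of 54.
Insert 37: 37 < 54 → go left. Place as left child of 54.
Insert 23: 23 < 54 → go left; 23 < 37 → go left. Place as left child of 37.
Insert 26: 26 < 54 → go left; 26 < 37 → go left; 26 > 23 → go right. Place as right child of 23.
Insert 22: 22 < 54 → go left; 22 < 37 → go left; 22 < 23 → go left. Place as left child of 23.
Insert 44: 44 < 54 → go left; 44 > 37 → go right. Place as right child of 37.
Insert 56: 56 > 54 → go right; 56 > 55 → go right. Place as right child of 55.
Insert 33: 33 < 54 → go left; 33 < 37 → go left; 33 > 23 → go right; 33 > 26 → go right. Place as right child of 26.
Insert 58: 58 > 54 → go right; 58 > 55 → go right; 58 > 56 → go right. Place as right child of 56.
Insert 45: 45 < 54 → go left; 45 > 37 → go right; 45 > 44 → go right. Place as right child of 44.
Insert 66: 66 > 54 → go right; 66 > 55 → go right; 66 > 56 → go right; 66 > 58 → go right. Place as right child of 58.
Insert 48: 48 < 54 → go left; 48 > 37 → go right; 48 > 44 → go right; 48 > 45 → go right. Place as right child of 45.
Insert 53: 53 < 54 → go left; 53 > 37 → go right; 53 > 44 → go right; 53 > 45 → go right; 53 > 48 → go right. Place as right child of 48.
Insert 68: 68 > 54 → go right; 68 > 55 → go right; 68 > 56 → go right; 68 > 58 → go right; 68 > 66 → go right. Place as right child of 66.

The deepest node is 53 at depth 5.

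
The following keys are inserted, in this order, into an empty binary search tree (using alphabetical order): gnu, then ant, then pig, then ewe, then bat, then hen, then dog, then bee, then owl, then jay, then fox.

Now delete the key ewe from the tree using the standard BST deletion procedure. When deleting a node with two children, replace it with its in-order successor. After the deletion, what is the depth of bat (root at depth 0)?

gnu: root
ant: left child of gnu (depth 1)
pig: right child of gnu (depth 1)
ewe: right child of ant (depth 2)
bat: left child of ewe (depth 3)
hen: left child of pig (depth 2)
dog: right child of bat (depth 4)
bee: left child of dog (depth 5)
owl: right child of hen (depth 3)
jay: left child of owl (depth 4)
fox: right child of ewe (depth 3)

Delete ewe (two children — replace with in-order successor).
After deletion, path to bat: gnu → ant → fox → bat.

3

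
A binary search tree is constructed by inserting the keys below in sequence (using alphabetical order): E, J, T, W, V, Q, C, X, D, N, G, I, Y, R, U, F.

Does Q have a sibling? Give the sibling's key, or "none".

W

Insert E: tree is empty, so E becomes the root.
Insert J: J > E → go right. Place as right child of E.
Insert T: T > E → go right; T > J → go right. Place as right child of J.
Insert W: W > E → go right; W > J → go right; W > T → go right. Place as right child of T.
Insert V: V > E → go right; V > J → go right; V > T → go right; V < W → go left. Place as left child of W.
Insert Q: Q > E → go right; Q > J → go right; Q < T → go left. Place as left child of T.
Insert C: C < E → go left. Place as left child of E.
Insert X: X > E → go right; X > J → go right; X > T → go right; X > W → go right. Place as right child of W.
Insert D: D < E → go left; D > C → go right. Place as right child of C.
Insert N: N > E → go right; N > J → go right; N < T → go left; N < Q → go left. Place as left child of Q.
Insert G: G > E → go right; G < J → go left. Place as left child of J.
Insert I: I > E → go right; I < J → go left; I > G → go right. Place as right child of G.
Insert Y: Y > E → go right; Y > J → go right; Y > T → go right; Y > W → go right; Y > X → go right. Place as right child of X.
Insert R: R > E → go right; R > J → go right; R < T → go left; R > Q → go right. Place as right child of Q.
Insert U: U > E → go right; U > J → go right; U > T → go right; U < W → go left; U < V → go left. Place as left child of V.
Insert F: F > E → go right; F < J → go left; F < G → go left. Place as left child of G.

Q's parent is T; the other child of T is W.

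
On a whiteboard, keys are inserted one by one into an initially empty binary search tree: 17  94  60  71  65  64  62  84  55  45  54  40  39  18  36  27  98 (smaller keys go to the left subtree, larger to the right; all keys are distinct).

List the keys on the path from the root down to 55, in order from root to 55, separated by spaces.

Resulting structure (node: left, right):
  17: L=–, R=94
  94: L=60, R=98
  60: L=55, R=71
  71: L=65, R=84
  65: L=64, R=–
  64: L=62, R=–
  62: L=–, R=–
  84: L=–, R=–
  55: L=45, R=–
  45: L=40, R=54
  54: L=–, R=–
  40: L=39, R=–
  39: L=18, R=–
  18: L=–, R=36
  36: L=27, R=–
  27: L=–, R=–
  98: L=–, R=–

17 94 60 55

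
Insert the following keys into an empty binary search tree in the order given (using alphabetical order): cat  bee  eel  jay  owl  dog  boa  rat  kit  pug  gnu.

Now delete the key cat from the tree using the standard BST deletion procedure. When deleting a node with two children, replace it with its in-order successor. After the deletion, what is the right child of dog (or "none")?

eel

cat: root
bee: left child of cat (depth 1)
eel: right child of cat (depth 1)
jay: right child of eel (depth 2)
owl: right child of jay (depth 3)
dog: left child of eel (depth 2)
boa: right child of bee (depth 2)
rat: right child of owl (depth 4)
kit: left child of owl (depth 4)
pug: left child of rat (depth 5)
gnu: left child of jay (depth 3)

Delete cat (two children — replace with in-order successor).
After deletion, dog's right child: eel.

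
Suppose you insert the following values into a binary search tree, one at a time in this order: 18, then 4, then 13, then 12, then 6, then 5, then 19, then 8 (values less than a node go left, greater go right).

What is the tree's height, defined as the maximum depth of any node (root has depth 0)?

Insert 18: tree is empty, so 18 becomes the root.
Insert 4: 4 < 18 → go left. Place as left child of 18.
Insert 13: 13 < 18 → go left; 13 > 4 → go right. Place as right child of 4.
Insert 12: 12 < 18 → go left; 12 > 4 → go right; 12 < 13 → go left. Place as left child of 13.
Insert 6: 6 < 18 → go left; 6 > 4 → go right; 6 < 13 → go left; 6 < 12 → go left. Place as left child of 12.
Insert 5: 5 < 18 → go left; 5 > 4 → go right; 5 < 13 → go left; 5 < 12 → go left; 5 < 6 → go left. Place as left child of 6.
Insert 19: 19 > 18 → go right. Place as right child of 18.
Insert 8: 8 < 18 → go left; 8 > 4 → go right; 8 < 13 → go left; 8 < 12 → go left; 8 > 6 → go right. Place as right child of 6.

The deepest node is 5 at depth 5.

5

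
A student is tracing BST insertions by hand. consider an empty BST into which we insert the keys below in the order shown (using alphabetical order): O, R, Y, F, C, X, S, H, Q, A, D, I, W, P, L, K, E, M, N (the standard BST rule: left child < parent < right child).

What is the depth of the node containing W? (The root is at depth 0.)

5

Insert O: tree is empty, so O becomes the root.
Insert R: R > O → go right. Place as right child of O.
Insert Y: Y > O → go right; Y > R → go right. Place as right child of R.
Insert F: F < O → go left. Place as left child of O.
Insert C: C < O → go left; C < F → go left. Place as left child of F.
Insert X: X > O → go right; X > R → go right; X < Y → go left. Place as left child of Y.
Insert S: S > O → go right; S > R → go right; S < Y → go left; S < X → go left. Place as left child of X.
Insert H: H < O → go left; H > F → go right. Place as right child of F.
Insert Q: Q > O → go right; Q < R → go left. Place as left child of R.
Insert A: A < O → go left; A < F → go left; A < C → go left. Place as left child of C.
Insert D: D < O → go left; D < F → go left; D > C → go right. Place as right child of C.
Insert I: I < O → go left; I > F → go right; I > H → go right. Place as right child of H.
Insert W: W > O → go right; W > R → go right; W < Y → go left; W < X → go left; W > S → go right. Place as right child of S.
Insert P: P > O → go right; P < R → go left; P < Q → go left. Place as left child of Q.
Insert L: L < O → go left; L > F → go right; L > H → go right; L > I → go right. Place as right child of I.
Insert K: K < O → go left; K > F → go right; K > H → go right; K > I → go right; K < L → go left. Place as left child of L.
Insert E: E < O → go left; E < F → go left; E > C → go right; E > D → go right. Place as right child of D.
Insert M: M < O → go left; M > F → go right; M > H → go right; M > I → go right; M > L → go right. Place as right child of L.
Insert N: N < O → go left; N > F → go right; N > H → go right; N > I → go right; N > L → go right; N > M → go right. Place as right child of M.

Path to W: O → R → Y → X → S → W, which is 5 edges.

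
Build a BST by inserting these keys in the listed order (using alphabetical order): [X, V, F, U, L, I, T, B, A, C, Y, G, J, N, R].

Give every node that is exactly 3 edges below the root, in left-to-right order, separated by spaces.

B U

Insert X: tree is empty, so X becomes the root.
Insert V: V < X → go left. Place as left child of X.
Insert F: F < X → go left; F < V → go left. Place as left child of V.
Insert U: U < X → go left; U < V → go left; U > F → go right. Place as right child of F.
Insert L: L < X → go left; L < V → go left; L > F → go right; L < U → go left. Place as left child of U.
Insert I: I < X → go left; I < V → go left; I > F → go right; I < U → go left; I < L → go left. Place as left child of L.
Insert T: T < X → go left; T < V → go left; T > F → go right; T < U → go left; T > L → go right. Place as right child of L.
Insert B: B < X → go left; B < V → go left; B < F → go left. Place as left child of F.
Insert A: A < X → go left; A < V → go left; A < F → go left; A < B → go left. Place as left child of B.
Insert C: C < X → go left; C < V → go left; C < F → go left; C > B → go right. Place as right child of B.
Insert Y: Y > X → go right. Place as right child of X.
Insert G: G < X → go left; G < V → go left; G > F → go right; G < U → go left; G < L → go left; G < I → go left. Place as left child of I.
Insert J: J < X → go left; J < V → go left; J > F → go right; J < U → go left; J < L → go left; J > I → go right. Place as right child of I.
Insert N: N < X → go left; N < V → go left; N > F → go right; N < U → go left; N > L → go right; N < T → go left. Place as left child of T.
Insert R: R < X → go left; R < V → go left; R > F → go right; R < U → go left; R > L → go right; R < T → go left; R > N → go right. Place as right child of N.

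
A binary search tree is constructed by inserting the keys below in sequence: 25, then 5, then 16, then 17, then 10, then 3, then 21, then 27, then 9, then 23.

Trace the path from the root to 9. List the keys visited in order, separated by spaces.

25 5 16 10 9

Insert 25: tree is empty, so 25 becomes the root.
Insert 5: 5 < 25 → go left. Place as left child of 25.
Insert 16: 16 < 25 → go left; 16 > 5 → go right. Place as right child of 5.
Insert 17: 17 < 25 → go left; 17 > 5 → go right; 17 > 16 → go right. Place as right child of 16.
Insert 10: 10 < 25 → go left; 10 > 5 → go right; 10 < 16 → go left. Place as left child of 16.
Insert 3: 3 < 25 → go left; 3 < 5 → go left. Place as left child of 5.
Insert 21: 21 < 25 → go left; 21 > 5 → go right; 21 > 16 → go right; 21 > 17 → go right. Place as right child of 17.
Insert 27: 27 > 25 → go right. Place as right child of 25.
Insert 9: 9 < 25 → go left; 9 > 5 → go right; 9 < 16 → go left; 9 < 10 → go left. Place as left child of 10.
Insert 23: 23 < 25 → go left; 23 > 5 → go right; 23 > 16 → go right; 23 > 17 → go right; 23 > 21 → go right. Place as right child of 21.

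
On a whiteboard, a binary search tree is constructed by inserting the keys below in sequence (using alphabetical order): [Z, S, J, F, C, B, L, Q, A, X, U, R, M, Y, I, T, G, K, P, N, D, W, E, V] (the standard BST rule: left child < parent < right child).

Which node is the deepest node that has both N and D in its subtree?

Z: root
S: left child of Z (depth 1)
J: left child of S (depth 2)
F: left child of J (depth 3)
C: left child of F (depth 4)
B: left child of C (depth 5)
L: right child of J (depth 3)
Q: right child of L (depth 4)
A: left child of B (depth 6)
X: right child of S (depth 2)
U: left child of X (depth 3)
R: right child of Q (depth 5)
M: left child of Q (depth 5)
Y: right child of X (depth 3)
I: right child of F (depth 4)
T: left child of U (depth 4)
G: left child of I (depth 5)
K: left child of L (depth 4)
P: right child of M (depth 6)
N: left child of P (depth 7)
D: right child of C (depth 5)
W: right child of U (depth 4)
E: right child of D (depth 6)
V: left child of W (depth 5)

Path to N: Z → S → J → L → Q → M → P → N
Path to D: Z → S → J → F → C → D
The paths share a prefix ending at J, then split left and right.

J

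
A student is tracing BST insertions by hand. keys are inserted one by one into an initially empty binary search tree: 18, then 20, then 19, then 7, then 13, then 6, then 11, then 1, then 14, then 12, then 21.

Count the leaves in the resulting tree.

5

Resulting structure (node: left, right):
  18: L=7, R=20
  20: L=19, R=21
  19: L=–, R=–
  7: L=6, R=13
  13: L=11, R=14
  6: L=1, R=–
  11: L=–, R=12
  1: L=–, R=–
  14: L=–, R=–
  12: L=–, R=–
  21: L=–, R=–

Leaves: 1, 12, 14, 19, 21 — 5 in total.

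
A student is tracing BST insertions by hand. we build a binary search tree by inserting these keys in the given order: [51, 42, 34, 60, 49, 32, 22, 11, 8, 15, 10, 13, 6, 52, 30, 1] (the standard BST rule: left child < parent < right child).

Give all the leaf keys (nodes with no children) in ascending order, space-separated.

1 10 13 30 49 52

Insert 51: tree is empty, so 51 becomes the root.
Insert 42: 42 < 51 → go left. Place as left child of 51.
Insert 34: 34 < 51 → go left; 34 < 42 → go left. Place as left child of 42.
Insert 60: 60 > 51 → go right. Place as right child of 51.
Insert 49: 49 < 51 → go left; 49 > 42 → go right. Place as right child of 42.
Insert 32: 32 < 51 → go left; 32 < 42 → go left; 32 < 34 → go left. Place as left child of 34.
Insert 22: 22 < 51 → go left; 22 < 42 → go left; 22 < 34 → go left; 22 < 32 → go left. Place as left child of 32.
Insert 11: 11 < 51 → go left; 11 < 42 → go left; 11 < 34 → go left; 11 < 32 → go left; 11 < 22 → go left. Place as left child of 22.
Insert 8: 8 < 51 → go left; 8 < 42 → go left; 8 < 34 → go left; 8 < 32 → go left; 8 < 22 → go left; 8 < 11 → go left. Place as left child of 11.
Insert 15: 15 < 51 → go left; 15 < 42 → go left; 15 < 34 → go left; 15 < 32 → go left; 15 < 22 → go left; 15 > 11 → go right. Place as right child of 11.
Insert 10: 10 < 51 → go left; 10 < 42 → go left; 10 < 34 → go left; 10 < 32 → go left; 10 < 22 → go left; 10 < 11 → go left; 10 > 8 → go right. Place as right child of 8.
Insert 13: 13 < 51 → go left; 13 < 42 → go left; 13 < 34 → go left; 13 < 32 → go left; 13 < 22 → go left; 13 > 11 → go right; 13 < 15 → go left. Place as left child of 15.
Insert 6: 6 < 51 → go left; 6 < 42 → go left; 6 < 34 → go left; 6 < 32 → go left; 6 < 22 → go left; 6 < 11 → go left; 6 < 8 → go left. Place as left child of 8.
Insert 52: 52 > 51 → go right; 52 < 60 → go left. Place as left child of 60.
Insert 30: 30 < 51 → go left; 30 < 42 → go left; 30 < 34 → go left; 30 < 32 → go left; 30 > 22 → go right. Place as right child of 22.
Insert 1: 1 < 51 → go left; 1 < 42 → go left; 1 < 34 → go left; 1 < 32 → go left; 1 < 22 → go left; 1 < 11 → go left; 1 < 8 → go left; 1 < 6 → go left. Place as left child of 6.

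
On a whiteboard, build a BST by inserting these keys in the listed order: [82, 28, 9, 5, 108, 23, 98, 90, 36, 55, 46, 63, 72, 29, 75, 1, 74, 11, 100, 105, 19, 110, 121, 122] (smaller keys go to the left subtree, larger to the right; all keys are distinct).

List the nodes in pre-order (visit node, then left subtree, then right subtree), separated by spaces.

82 28 9 5 1 23 11 19 36 29 55 46 63 72 75 74 108 98 90 100 105 110 121 122

Insert 82: tree is empty, so 82 becomes the root.
Insert 28: 28 < 82 → go left. Place as left child of 82.
Insert 9: 9 < 82 → go left; 9 < 28 → go left. Place as left child of 28.
Insert 5: 5 < 82 → go left; 5 < 28 → go left; 5 < 9 → go left. Place as left child of 9.
Insert 108: 108 > 82 → go right. Place as right child of 82.
Insert 23: 23 < 82 → go left; 23 < 28 → go left; 23 > 9 → go right. Place as right child of 9.
Insert 98: 98 > 82 → go right; 98 < 108 → go left. Place as left child of 108.
Insert 90: 90 > 82 → go right; 90 < 108 → go left; 90 < 98 → go left. Place as left child of 98.
Insert 36: 36 < 82 → go left; 36 > 28 → go right. Place as right child of 28.
Insert 55: 55 < 82 → go left; 55 > 28 → go right; 55 > 36 → go right. Place as right child of 36.
Insert 46: 46 < 82 → go left; 46 > 28 → go right; 46 > 36 → go right; 46 < 55 → go left. Place as left child of 55.
Insert 63: 63 < 82 → go left; 63 > 28 → go right; 63 > 36 → go right; 63 > 55 → go right. Place as right child of 55.
Insert 72: 72 < 82 → go left; 72 > 28 → go right; 72 > 36 → go right; 72 > 55 → go right; 72 > 63 → go right. Place as right child of 63.
Insert 29: 29 < 82 → go left; 29 > 28 → go right; 29 < 36 → go left. Place as left child of 36.
Insert 75: 75 < 82 → go left; 75 > 28 → go right; 75 > 36 → go right; 75 > 55 → go right; 75 > 63 → go right; 75 > 72 → go right. Place as right child of 72.
Insert 1: 1 < 82 → go left; 1 < 28 → go left; 1 < 9 → go left; 1 < 5 → go left. Place as left child of 5.
Insert 74: 74 < 82 → go left; 74 > 28 → go right; 74 > 36 → go right; 74 > 55 → go right; 74 > 63 → go right; 74 > 72 → go right; 74 < 75 → go left. Place as left child of 75.
Insert 11: 11 < 82 → go left; 11 < 28 → go left; 11 > 9 → go right; 11 < 23 → go left. Place as left child of 23.
Insert 100: 100 > 82 → go right; 100 < 108 → go left; 100 > 98 → go right. Place as right child of 98.
Insert 105: 105 > 82 → go right; 105 < 108 → go left; 105 > 98 → go right; 105 > 100 → go right. Place as right child of 100.
Insert 19: 19 < 82 → go left; 19 < 28 → go left; 19 > 9 → go right; 19 < 23 → go left; 19 > 11 → go right. Place as right child of 11.
Insert 110: 110 > 82 → go right; 110 > 108 → go right. Place as right child of 108.
Insert 121: 121 > 82 → go right; 121 > 108 → go right; 121 > 110 → go right. Place as right child of 110.
Insert 122: 122 > 82 → go right; 122 > 108 → go right; 122 > 110 → go right; 122 > 121 → go right. Place as right child of 121.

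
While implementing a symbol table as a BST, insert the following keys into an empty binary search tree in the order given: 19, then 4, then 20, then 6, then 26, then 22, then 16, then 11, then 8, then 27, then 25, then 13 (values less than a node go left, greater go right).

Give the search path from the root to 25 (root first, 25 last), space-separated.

Resulting structure (node: left, right):
  19: L=4, R=20
  4: L=–, R=6
  20: L=–, R=26
  6: L=–, R=16
  26: L=22, R=27
  22: L=–, R=25
  16: L=11, R=–
  11: L=8, R=13
  8: L=–, R=–
  27: L=–, R=–
  25: L=–, R=–
  13: L=–, R=–

19 20 26 22 25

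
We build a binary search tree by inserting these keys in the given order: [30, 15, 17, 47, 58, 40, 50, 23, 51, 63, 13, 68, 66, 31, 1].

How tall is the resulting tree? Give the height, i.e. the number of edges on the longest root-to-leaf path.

Insert 30: tree is empty, so 30 becomes the root.
Insert 15: 15 < 30 → go left. Place as left child of 30.
Insert 17: 17 < 30 → go left; 17 > 15 → go right. Place as right child of 15.
Insert 47: 47 > 30 → go right. Place as right child of 30.
Insert 58: 58 > 30 → go right; 58 > 47 → go right. Place as right child of 47.
Insert 40: 40 > 30 → go right; 40 < 47 → go left. Place as left child of 47.
Insert 50: 50 > 30 → go right; 50 > 47 → go right; 50 < 58 → go left. Place as left child of 58.
Insert 23: 23 < 30 → go left; 23 > 15 → go right; 23 > 17 → go right. Place as right child of 17.
Insert 51: 51 > 30 → go right; 51 > 47 → go right; 51 < 58 → go left; 51 > 50 → go right. Place as right child of 50.
Insert 63: 63 > 30 → go right; 63 > 47 → go right; 63 > 58 → go right. Place as right child of 58.
Insert 13: 13 < 30 → go left; 13 < 15 → go left. Place as left child of 15.
Insert 68: 68 > 30 → go right; 68 > 47 → go right; 68 > 58 → go right; 68 > 63 → go right. Place as right child of 63.
Insert 66: 66 > 30 → go right; 66 > 47 → go right; 66 > 58 → go right; 66 > 63 → go right; 66 < 68 → go left. Place as left child of 68.
Insert 31: 31 > 30 → go right; 31 < 47 → go left; 31 < 40 → go left. Place as left child of 40.
Insert 1: 1 < 30 → go left; 1 < 15 → go left; 1 < 13 → go left. Place as left child of 13.

The deepest node is 66 at depth 5.

5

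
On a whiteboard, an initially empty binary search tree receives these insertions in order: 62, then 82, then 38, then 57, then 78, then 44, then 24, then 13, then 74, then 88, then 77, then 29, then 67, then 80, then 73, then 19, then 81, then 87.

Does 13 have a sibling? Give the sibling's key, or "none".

29

62: root
82: right child of 62 (depth 1)
38: left child of 62 (depth 1)
57: right child of 38 (depth 2)
78: left child of 82 (depth 2)
44: left child of 57 (depth 3)
24: left child of 38 (depth 2)
13: left child of 24 (depth 3)
74: left child of 78 (depth 3)
88: right child of 82 (depth 2)
77: right child of 74 (depth 4)
29: right child of 24 (depth 3)
67: left child of 74 (depth 4)
80: right child of 78 (depth 3)
73: right child of 67 (depth 5)
19: right child of 13 (depth 4)
81: right child of 80 (depth 4)
87: left child of 88 (depth 3)

13's parent is 24; the other child of 24 is 29.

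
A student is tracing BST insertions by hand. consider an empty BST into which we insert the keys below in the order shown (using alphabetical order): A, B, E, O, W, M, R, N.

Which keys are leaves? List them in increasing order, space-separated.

Resulting structure (node: left, right):
  A: L=–, R=B
  B: L=–, R=E
  E: L=–, R=O
  O: L=M, R=W
  W: L=R, R=–
  M: L=–, R=N
  R: L=–, R=–
  N: L=–, R=–

N R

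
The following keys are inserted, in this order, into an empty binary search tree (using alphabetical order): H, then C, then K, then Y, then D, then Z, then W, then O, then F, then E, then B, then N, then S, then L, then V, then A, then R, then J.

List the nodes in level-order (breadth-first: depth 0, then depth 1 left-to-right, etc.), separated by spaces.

H: root
C: left child of H (depth 1)
K: right child of H (depth 1)
Y: right child of K (depth 2)
D: right child of C (depth 2)
Z: right child of Y (depth 3)
W: left child of Y (depth 3)
O: left child of W (depth 4)
F: right child of D (depth 3)
E: left child of F (depth 4)
B: left child of C (depth 2)
N: left child of O (depth 5)
S: right child of O (depth 5)
L: left child of N (depth 6)
V: right child of S (depth 6)
A: left child of B (depth 3)
R: left child of S (depth 6)
J: left child of K (depth 2)

H C K B D J Y A F W Z E O N S L R V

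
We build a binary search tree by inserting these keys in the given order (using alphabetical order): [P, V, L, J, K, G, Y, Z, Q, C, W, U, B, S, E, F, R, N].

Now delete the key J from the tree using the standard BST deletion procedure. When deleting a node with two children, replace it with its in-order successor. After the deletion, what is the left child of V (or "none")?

Q

Insert P: tree is empty, so P becomes the root.
Insert V: V > P → go right. Place as right child of P.
Insert L: L < P → go left. Place as left child of P.
Insert J: J < P → go left; J < L → go left. Place as left child of L.
Insert K: K < P → go left; K < L → go left; K > J → go right. Place as right child of J.
Insert G: G < P → go left; G < L → go left; G < J → go left. Place as left child of J.
Insert Y: Y > P → go right; Y > V → go right. Place as right child of V.
Insert Z: Z > P → go right; Z > V → go right; Z > Y → go right. Place as right child of Y.
Insert Q: Q > P → go right; Q < V → go left. Place as left child of V.
Insert C: C < P → go left; C < L → go left; C < J → go left; C < G → go left. Place as left child of G.
Insert W: W > P → go right; W > V → go right; W < Y → go left. Place as left child of Y.
Insert U: U > P → go right; U < V → go left; U > Q → go right. Place as right child of Q.
Insert B: B < P → go left; B < L → go left; B < J → go left; B < G → go left; B < C → go left. Place as left child of C.
Insert S: S > P → go right; S < V → go left; S > Q → go right; S < U → go left. Place as left child of U.
Insert E: E < P → go left; E < L → go left; E < J → go left; E < G → go left; E > C → go right. Place as right child of C.
Insert F: F < P → go left; F < L → go left; F < J → go left; F < G → go left; F > C → go right; F > E → go right. Place as right child of E.
Insert R: R > P → go right; R < V → go left; R > Q → go right; R < U → go left; R < S → go left. Place as left child of S.
Insert N: N < P → go left; N > L → go right. Place as right child of L.

Delete J (two children — replace with in-order successor).
After deletion, V's left child: Q.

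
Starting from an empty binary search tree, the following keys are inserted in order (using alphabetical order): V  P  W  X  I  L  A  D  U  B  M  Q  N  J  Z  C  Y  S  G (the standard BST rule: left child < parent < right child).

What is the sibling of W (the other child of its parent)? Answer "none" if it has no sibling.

Insert V: tree is empty, so V becomes the root.
Insert P: P < V → go left. Place as left child of V.
Insert W: W > V → go right. Place as right child of V.
Insert X: X > V → go right; X > W → go right. Place as right child of W.
Insert I: I < V → go left; I < P → go left. Place as left child of P.
Insert L: L < V → go left; L < P → go left; L > I → go right. Place as right child of I.
Insert A: A < V → go left; A < P → go left; A < I → go left. Place as left child of I.
Insert D: D < V → go left; D < P → go left; D < I → go left; D > A → go right. Place as right child of A.
Insert U: U < V → go left; U > P → go right. Place as right child of P.
Insert B: B < V → go left; B < P → go left; B < I → go left; B > A → go right; B < D → go left. Place as left child of D.
Insert M: M < V → go left; M < P → go left; M > I → go right; M > L → go right. Place as right child of L.
Insert Q: Q < V → go left; Q > P → go right; Q < U → go left. Place as left child of U.
Insert N: N < V → go left; N < P → go left; N > I → go right; N > L → go right; N > M → go right. Place as right child of M.
Insert J: J < V → go left; J < P → go left; J > I → go right; J < L → go left. Place as left child of L.
Insert Z: Z > V → go right; Z > W → go right; Z > X → go right. Place as right child of X.
Insert C: C < V → go left; C < P → go left; C < I → go left; C > A → go right; C < D → go left; C > B → go right. Place as right child of B.
Insert Y: Y > V → go right; Y > W → go right; Y > X → go right; Y < Z → go left. Place as left child of Z.
Insert S: S < V → go left; S > P → go right; S < U → go left; S > Q → go right. Place as right child of Q.
Insert G: G < V → go left; G < P → go left; G < I → go left; G > A → go right; G > D → go right. Place as right child of D.

W's parent is V; the other child of V is P.

P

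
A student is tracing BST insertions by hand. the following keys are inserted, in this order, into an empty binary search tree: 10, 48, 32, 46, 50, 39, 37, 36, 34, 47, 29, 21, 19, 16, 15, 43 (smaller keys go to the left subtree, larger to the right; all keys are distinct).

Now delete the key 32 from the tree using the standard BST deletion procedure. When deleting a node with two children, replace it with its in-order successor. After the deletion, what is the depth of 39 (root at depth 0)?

4

Insert 10: tree is empty, so 10 becomes the root.
Insert 48: 48 > 10 → go right. Place as right child of 10.
Insert 32: 32 > 10 → go right; 32 < 48 → go left. Place as left child of 48.
Insert 46: 46 > 10 → go right; 46 < 48 → go left; 46 > 32 → go right. Place as right child of 32.
Insert 50: 50 > 10 → go right; 50 > 48 → go right. Place as right child of 48.
Insert 39: 39 > 10 → go right; 39 < 48 → go left; 39 > 32 → go right; 39 < 46 → go left. Place as left child of 46.
Insert 37: 37 > 10 → go right; 37 < 48 → go left; 37 > 32 → go right; 37 < 46 → go left; 37 < 39 → go left. Place as left child of 39.
Insert 36: 36 > 10 → go right; 36 < 48 → go left; 36 > 32 → go right; 36 < 46 → go left; 36 < 39 → go left; 36 < 37 → go left. Place as left child of 37.
Insert 34: 34 > 10 → go right; 34 < 48 → go left; 34 > 32 → go right; 34 < 46 → go left; 34 < 39 → go left; 34 < 37 → go left; 34 < 36 → go left. Place as left child of 36.
Insert 47: 47 > 10 → go right; 47 < 48 → go left; 47 > 32 → go right; 47 > 46 → go right. Place as right child of 46.
Insert 29: 29 > 10 → go right; 29 < 48 → go left; 29 < 32 → go left. Place as left child of 32.
Insert 21: 21 > 10 → go right; 21 < 48 → go left; 21 < 32 → go left; 21 < 29 → go left. Place as left child of 29.
Insert 19: 19 > 10 → go right; 19 < 48 → go left; 19 < 32 → go left; 19 < 29 → go left; 19 < 21 → go left. Place as left child of 21.
Insert 16: 16 > 10 → go right; 16 < 48 → go left; 16 < 32 → go left; 16 < 29 → go left; 16 < 21 → go left; 16 < 19 → go left. Place as left child of 19.
Insert 15: 15 > 10 → go right; 15 < 48 → go left; 15 < 32 → go left; 15 < 29 → go left; 15 < 21 → go left; 15 < 19 → go left; 15 < 16 → go left. Place as left child of 16.
Insert 43: 43 > 10 → go right; 43 < 48 → go left; 43 > 32 → go right; 43 < 46 → go left; 43 > 39 → go right. Place as right child of 39.

Delete 32 (two children — replace with in-order successor).
After deletion, path to 39: 10 → 48 → 34 → 46 → 39.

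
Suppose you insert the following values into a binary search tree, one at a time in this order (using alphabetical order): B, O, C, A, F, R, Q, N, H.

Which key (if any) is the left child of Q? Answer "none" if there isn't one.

Insert B: tree is empty, so B becomes the root.
Insert O: O > B → go right. Place as right child of B.
Insert C: C > B → go right; C < O → go left. Place as left child of O.
Insert A: A < B → go left. Place as left child of B.
Insert F: F > B → go right; F < O → go left; F > C → go right. Place as right child of C.
Insert R: R > B → go right; R > O → go right. Place as right child of O.
Insert Q: Q > B → go right; Q > O → go right; Q < R → go left. Place as left child of R.
Insert N: N > B → go right; N < O → go left; N > C → go right; N > F → go right. Place as right child of F.
Insert H: H > B → go right; H < O → go left; H > C → go right; H > F → go right; H < N → go left. Place as left child of N.

none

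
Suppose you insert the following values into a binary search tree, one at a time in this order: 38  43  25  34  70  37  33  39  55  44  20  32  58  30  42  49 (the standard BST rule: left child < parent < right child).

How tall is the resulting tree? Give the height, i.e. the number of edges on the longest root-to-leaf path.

5

38: root
43: right child of 38 (depth 1)
25: left child of 38 (depth 1)
34: right child of 25 (depth 2)
70: right child of 43 (depth 2)
37: right child of 34 (depth 3)
33: left child of 34 (depth 3)
39: left child of 43 (depth 2)
55: left child of 70 (depth 3)
44: left child of 55 (depth 4)
20: left child of 25 (depth 2)
32: left child of 33 (depth 4)
58: right child of 55 (depth 4)
30: left child of 32 (depth 5)
42: right child of 39 (depth 3)
49: right child of 44 (depth 5)

The deepest node is 30 at depth 5.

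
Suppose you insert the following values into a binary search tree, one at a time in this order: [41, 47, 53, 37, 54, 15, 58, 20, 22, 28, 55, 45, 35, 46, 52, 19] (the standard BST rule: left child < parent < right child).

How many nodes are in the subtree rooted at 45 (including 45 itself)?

41: root
47: right child of 41 (depth 1)
53: right child of 47 (depth 2)
37: left child of 41 (depth 1)
54: right child of 53 (depth 3)
15: left child of 37 (depth 2)
58: right child of 54 (depth 4)
20: right child of 15 (depth 3)
22: right child of 20 (depth 4)
28: right child of 22 (depth 5)
55: left child of 58 (depth 5)
45: left child of 47 (depth 2)
35: right child of 28 (depth 6)
46: right child of 45 (depth 3)
52: left child of 53 (depth 3)
19: left child of 20 (depth 4)

Subtree rooted at 45 contains: 45, 46 — 2 nodes.

2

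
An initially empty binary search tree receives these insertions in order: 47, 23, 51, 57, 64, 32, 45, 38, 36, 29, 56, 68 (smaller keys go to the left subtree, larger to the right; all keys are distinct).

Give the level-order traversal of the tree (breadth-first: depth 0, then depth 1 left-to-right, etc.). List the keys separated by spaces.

Insert 47: tree is empty, so 47 becomes the root.
Insert 23: 23 < 47 → go left. Place as left child of 47.
Insert 51: 51 > 47 → go right. Place as right child of 47.
Insert 57: 57 > 47 → go right; 57 > 51 → go right. Place as right child of 51.
Insert 64: 64 > 47 → go right; 64 > 51 → go right; 64 > 57 → go right. Place as right child of 57.
Insert 32: 32 < 47 → go left; 32 > 23 → go right. Place as right child of 23.
Insert 45: 45 < 47 → go left; 45 > 23 → go right; 45 > 32 → go right. Place as right child of 32.
Insert 38: 38 < 47 → go left; 38 > 23 → go right; 38 > 32 → go right; 38 < 45 → go left. Place as left child of 45.
Insert 36: 36 < 47 → go left; 36 > 23 → go right; 36 > 32 → go right; 36 < 45 → go left; 36 < 38 → go left. Place as left child of 38.
Insert 29: 29 < 47 → go left; 29 > 23 → go right; 29 < 32 → go left. Place as left child of 32.
Insert 56: 56 > 47 → go right; 56 > 51 → go right; 56 < 57 → go left. Place as left child of 57.
Insert 68: 68 > 47 → go right; 68 > 51 → go right; 68 > 57 → go right; 68 > 64 → go right. Place as right child of 64.

47 23 51 32 57 29 45 56 64 38 68 36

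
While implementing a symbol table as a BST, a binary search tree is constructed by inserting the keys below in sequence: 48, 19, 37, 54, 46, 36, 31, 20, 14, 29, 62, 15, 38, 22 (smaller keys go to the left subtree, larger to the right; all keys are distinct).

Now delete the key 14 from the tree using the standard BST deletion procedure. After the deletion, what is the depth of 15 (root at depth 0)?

Insert 48: tree is empty, so 48 becomes the root.
Insert 19: 19 < 48 → go left. Place as left child of 48.
Insert 37: 37 < 48 → go left; 37 > 19 → go right. Place as right child of 19.
Insert 54: 54 > 48 → go right. Place as right child of 48.
Insert 46: 46 < 48 → go left; 46 > 19 → go right; 46 > 37 → go right. Place as right child of 37.
Insert 36: 36 < 48 → go left; 36 > 19 → go right; 36 < 37 → go left. Place as left child of 37.
Insert 31: 31 < 48 → go left; 31 > 19 → go right; 31 < 37 → go left; 31 < 36 → go left. Place as left child of 36.
Insert 20: 20 < 48 → go left; 20 > 19 → go right; 20 < 37 → go left; 20 < 36 → go left; 20 < 31 → go left. Place as left child of 31.
Insert 14: 14 < 48 → go left; 14 < 19 → go left. Place as left child of 19.
Insert 29: 29 < 48 → go left; 29 > 19 → go right; 29 < 37 → go left; 29 < 36 → go left; 29 < 31 → go left; 29 > 20 → go right. Place as right child of 20.
Insert 62: 62 > 48 → go right; 62 > 54 → go right. Place as right child of 54.
Insert 15: 15 < 48 → go left; 15 < 19 → go left; 15 > 14 → go right. Place as right child of 14.
Insert 38: 38 < 48 → go left; 38 > 19 → go right; 38 > 37 → go right; 38 < 46 → go left. Place as left child of 46.
Insert 22: 22 < 48 → go left; 22 > 19 → go right; 22 < 37 → go left; 22 < 36 → go left; 22 < 31 → go left; 22 > 20 → go right; 22 < 29 → go left. Place as left child of 29.

Delete 14 (at most one child — splice it out).
After deletion, path to 15: 48 → 19 → 15.

2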